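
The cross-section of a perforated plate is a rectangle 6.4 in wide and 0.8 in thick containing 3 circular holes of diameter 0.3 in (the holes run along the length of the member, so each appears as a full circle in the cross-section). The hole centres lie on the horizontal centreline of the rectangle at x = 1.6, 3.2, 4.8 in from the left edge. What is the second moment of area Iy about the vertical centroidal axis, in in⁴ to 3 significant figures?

Iy ≈ 17.1 in⁴

Split into non-overlapping primitives; take the origin at the lower-left of the bounding box.
Plate: 6.4 × 0.8, A = 5.12 in², x = 3.2 in, Ī = 17.476 in⁴.
Hole 1 (subtracted): ⌀0.3, A = 0.070686 in², x = 1.6 in, Ī = 0.00039761 in⁴.
Hole 2 (subtracted): ⌀0.3, A = 0.070686 in², x = 3.2 in, Ī = 0.00039761 in⁴.
Hole 3 (subtracted): ⌀0.3, A = 0.070686 in², x = 4.8 in, Ī = 0.00039761 in⁴.
By symmetry the centroid is at mid-width, x̄ = 3.2 in.
Transfer each piece to the vertical centroidal axis using Ī + A·d² with d = x − 3.2:
  plate: d = 0 in → contributes +17.476 in⁴
  hole 1: d = -1.6 in → contributes −0.18135 in⁴
  hole 2: d = 0 in → contributes −0.00039761 in⁴
  hole 3: d = 1.6 in → contributes −0.18135 in⁴
Total I = 17.113 in⁴.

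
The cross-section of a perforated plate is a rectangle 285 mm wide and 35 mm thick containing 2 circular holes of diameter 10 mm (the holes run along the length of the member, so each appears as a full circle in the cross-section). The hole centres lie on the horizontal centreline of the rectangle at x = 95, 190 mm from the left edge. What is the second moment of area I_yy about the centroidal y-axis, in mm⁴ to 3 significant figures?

Treat the section as a set of non-overlapping primitives; coordinates are from the bounding-box lower-left.
Plate: 285 × 35, A = 9 975 mm², x = 142.5 mm, Ī = 67 518 281 mm⁴.
Hole 1 (subtracted): ⌀10, A = 78.54 mm², x = 95 mm, Ī = 490.87 mm⁴.
Hole 2 (subtracted): ⌀10, A = 78.54 mm², x = 190 mm, Ī = 490.87 mm⁴.
By symmetry the centroid is at mid-width, x̄ = 142.5 mm.
Transfer each piece to the centroidal y-axis using Ī + A·d² with d = x − 142.5:
  plate: d = 0 mm → contributes +67 518 281 mm⁴
  hole 1: d = -47.5 mm → contributes −177 696 mm⁴
  hole 2: d = 47.5 mm → contributes −177 696 mm⁴
Total I = 67 162 889 mm⁴.

I_yy ≈ 6.72 × 10⁷ mm⁴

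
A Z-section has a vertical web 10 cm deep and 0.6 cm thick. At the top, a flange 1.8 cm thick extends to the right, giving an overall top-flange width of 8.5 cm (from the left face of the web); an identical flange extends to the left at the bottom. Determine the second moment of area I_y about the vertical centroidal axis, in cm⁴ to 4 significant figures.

I_y ≈ 661.8 cm⁴

Treat the section as a set of non-overlapping primitives; coordinates are from the bounding-box lower-left.
Web: 0.6 × 10, A = 6 cm², x = 8.2 cm, Ī = 0.18 cm⁴.
Top flange (beyond web): 7.9 × 1.8, A = 14.22 cm², x = 12.45 cm, Ī = 73.9559 cm⁴.
Bottom flange (beyond web): 7.9 × 1.8, A = 14.22 cm², x = 3.95 cm, Ī = 73.9559 cm⁴.
Centroid: x̄ = ΣA·x / ΣA = 8.2 cm.
Transfer each piece to the vertical centroidal axis using Ī + A·d² with d = x − 8.2:
  web: d = 0 cm → contributes +0.18 cm⁴
  top flange (beyond web): d = 4.25 cm → contributes +330.805 cm⁴
  bottom flange (beyond web): d = -4.25 cm → contributes +330.805 cm⁴
Total I = 661.789 cm⁴.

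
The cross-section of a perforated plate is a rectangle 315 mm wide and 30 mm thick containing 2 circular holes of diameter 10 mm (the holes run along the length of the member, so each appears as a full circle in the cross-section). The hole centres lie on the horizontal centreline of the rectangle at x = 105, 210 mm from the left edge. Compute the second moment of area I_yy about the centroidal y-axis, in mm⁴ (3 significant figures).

I_yy ≈ 7.77 × 10⁷ mm⁴

Split into non-overlapping primitives; take the origin at the lower-left of the bounding box.
Plate: 315 × 30, A = 9 450 mm², x = 157.5 mm, Ī = 78 139 688 mm⁴.
Hole 1 (subtracted): ⌀10, A = 78.54 mm², x = 105 mm, Ī = 490.87 mm⁴.
Hole 2 (subtracted): ⌀10, A = 78.54 mm², x = 210 mm, Ī = 490.87 mm⁴.
By symmetry the centroid is at mid-width, x̄ = 157.5 mm.
Transfer each piece to the centroidal y-axis using Ī + A·d² with d = x − 157.5:
  plate: d = 0 mm → contributes +78 139 688 mm⁴
  hole 1: d = -52.5 mm → contributes −216 966 mm⁴
  hole 2: d = 52.5 mm → contributes −216 966 mm⁴
Total I = 77 705 755 mm⁴.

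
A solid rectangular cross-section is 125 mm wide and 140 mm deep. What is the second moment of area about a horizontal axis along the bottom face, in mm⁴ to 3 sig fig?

The section: 125 × 140, A = 17 500 mm², y = 70 mm, Ī = 28 583 333 mm⁴.
Transfer it to the bottom edge using Ī + A·d² with d = y − 0:
  the section: d = 70 mm → contributes +114 333 333 mm⁴
Total I = 114 333 333 mm⁴.

I_base ≈ 1.14 × 10⁸ mm⁴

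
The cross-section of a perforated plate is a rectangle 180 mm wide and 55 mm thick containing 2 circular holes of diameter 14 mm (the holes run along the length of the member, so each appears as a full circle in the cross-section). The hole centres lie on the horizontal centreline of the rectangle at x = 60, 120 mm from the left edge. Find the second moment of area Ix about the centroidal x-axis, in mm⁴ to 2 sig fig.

Ix ≈ 2.5 × 10⁶ mm⁴

Split into non-overlapping primitives; take the origin at the lower-left of the bounding box.
Plate: 180 × 55, A = 9 900 mm², y = 27.5 mm, Ī = 2 495 625 mm⁴.
Hole 1 (subtracted): ⌀14, A = 153.9 mm², y = 27.5 mm, Ī = 1 886 mm⁴.
Hole 2 (subtracted): ⌀14, A = 153.9 mm², y = 27.5 mm, Ī = 1 886 mm⁴.
By symmetry the centroid is at mid-height, ȳ = 27.5 mm.
All pieces are centred on the centroidal x-axis, so I = ΣĪ (holes subtracted) = 2 491 854 mm⁴.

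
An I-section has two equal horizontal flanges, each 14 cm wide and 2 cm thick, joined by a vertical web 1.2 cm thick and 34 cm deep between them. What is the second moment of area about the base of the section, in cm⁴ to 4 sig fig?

Decompose the section into non-overlapping parts with the origin at the bottom-left of its bounding rectangle.
Bottom flange: 14 × 2, A = 28 cm², y = 1 cm, Ī = 9.33333 cm⁴.
Web: 1.2 × 34, A = 40.8 cm², y = 19 cm, Ī = 3930.4 cm⁴.
Top flange: 14 × 2, A = 28 cm², y = 37 cm, Ī = 9.33333 cm⁴.
Transfer each piece to the base of the section using Ī + A·d² with d = y − 0:
  bottom flange: d = 1 cm → contributes +37.3333 cm⁴
  web: d = 19 cm → contributes +18659.2 cm⁴
  top flange: d = 37 cm → contributes +38341.3 cm⁴
Total I = 57037.9 cm⁴.

I_base ≈ 5.704 × 10⁴ cm⁴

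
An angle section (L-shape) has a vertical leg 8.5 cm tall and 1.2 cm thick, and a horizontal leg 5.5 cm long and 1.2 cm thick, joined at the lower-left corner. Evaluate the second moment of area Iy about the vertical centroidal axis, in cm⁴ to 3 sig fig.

Iy ≈ 35.1 cm⁴

Split into non-overlapping primitives; take the origin at the lower-left of the bounding box.
Vertical leg: 1.2 × 8.5, A = 10.2 cm², x = 0.6 cm, Ī = 1.224 cm⁴.
Horizontal leg (remainder): 4.3 × 1.2, A = 5.16 cm², x = 3.35 cm, Ī = 7.9507 cm⁴.
Centroid: x̄ = ΣA·x / ΣA = 1.5238 cm.
Transfer each piece to the vertical centroidal axis using Ī + A·d² with d = x − 1.5238:
  vertical leg: d = -0.92383 cm → contributes +9.9293 cm⁴
  horizontal leg (remainder): d = 1.8262 cm → contributes +25.159 cm⁴
Total I = 35.088 cm⁴.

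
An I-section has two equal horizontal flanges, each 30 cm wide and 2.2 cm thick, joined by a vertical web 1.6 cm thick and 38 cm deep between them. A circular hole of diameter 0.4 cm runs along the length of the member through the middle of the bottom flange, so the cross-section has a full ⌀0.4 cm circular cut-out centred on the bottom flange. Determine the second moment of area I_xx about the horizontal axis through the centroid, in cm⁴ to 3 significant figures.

Decompose the section into non-overlapping parts with the origin at the bottom-left of its bounding rectangle.
Bottom flange: 30 × 2.2, A = 66 cm², y = 1.1 cm, Ī = 26.62 cm⁴.
Web: 1.6 × 38, A = 60.8 cm², y = 21.2 cm, Ī = 7316.3 cm⁴.
Top flange: 30 × 2.2, A = 66 cm², y = 41.3 cm, Ī = 26.62 cm⁴.
Hole (subtracted): ⌀0.4, A = 0.12566 cm², y = 1.1 cm, Ī = 0.0012566 cm⁴.
Centroid: ȳ = ΣA·y / ΣA = 21.213 cm.
Transfer each piece to the horizontal axis through the centroid using Ī + A·d² with d = y − 21.213:
  bottom flange: d = -20.113 cm → contributes +26 726 cm⁴
  web: d = -0.013109 cm → contributes +7316.3 cm⁴
  top flange: d = 20.087 cm → contributes +26 657 cm⁴
  hole: d = -20.113 cm → contributes −50.837 cm⁴
Total I = 60 648 cm⁴.

I_xx ≈ 6.06 × 10⁴ cm⁴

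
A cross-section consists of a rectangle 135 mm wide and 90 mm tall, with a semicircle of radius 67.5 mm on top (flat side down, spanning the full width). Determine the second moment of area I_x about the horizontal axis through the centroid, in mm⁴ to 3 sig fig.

Split into non-overlapping primitives; take the origin at the lower-left of the bounding box.
Rectangular body: 135 × 90, A = 12 150 mm², y = 45 mm, Ī = 8 201 250 mm⁴.
Semicircular cap: semicircle r = 67.5, A = 7156.9 mm², y = 118.65 mm, Ī = 2 278 490 mm⁴.
Centroid: ȳ = ΣA·y / ΣA = 72.301 mm.
Transfer each piece to the horizontal axis through the centroid using Ī + A·d² with d = y − 72.301:
  rectangular body: d = -27.301 mm → contributes +17 257 008 mm⁴
  semicircular cap: d = 46.347 mm → contributes +17 652 023 mm⁴
Total I = 34 909 031 mm⁴.

I_x ≈ 3.49 × 10⁷ mm⁴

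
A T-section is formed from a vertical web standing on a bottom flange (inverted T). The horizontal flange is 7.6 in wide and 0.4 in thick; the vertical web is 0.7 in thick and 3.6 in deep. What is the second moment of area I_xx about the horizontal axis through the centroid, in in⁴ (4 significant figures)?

I_xx ≈ 8.274 in⁴

Treat the section as a set of non-overlapping primitives; coordinates are from the bounding-box lower-left.
Flange: 7.6 × 0.4, A = 3.04 in², y = 0.2 in, Ī = 0.0405333 in⁴.
Web: 0.7 × 3.6, A = 2.52 in², y = 2.2 in, Ī = 2.7216 in⁴.
Centroid: ȳ = ΣA·y / ΣA = 1.10647 in.
Transfer each piece to the horizontal axis through the centroid using Ī + A·d² with d = y − 1.10647:
  flange: d = -0.906475 in → contributes +2.53849 in⁴
  web: d = 1.09353 in → contributes +5.73501 in⁴
Total I = 8.2735 in⁴.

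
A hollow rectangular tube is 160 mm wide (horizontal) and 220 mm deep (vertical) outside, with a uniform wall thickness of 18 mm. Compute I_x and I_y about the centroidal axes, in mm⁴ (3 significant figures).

Treat the section as a set of non-overlapping primitives; coordinates are from the bounding-box lower-left.
Outer rectangle: 160 × 220, A = 35 200 mm², y = 110 mm, Ī = 141 973 333 mm⁴.
Inner void (subtracted): 124 × 184, A = 22 816 mm², y = 110 mm, Ī = 64 371 541 mm⁴.
By symmetry the centroid is at mid-height, ȳ = 110 mm.
All pieces are centred on the centroidal x-axis, so I = ΣĪ (holes subtracted) = 77 601 792 mm⁴.
Repeating about the centroidal y-axis gives I_y = 45 858 432 mm⁴.

I_x ≈ 7.76 × 10⁷ mm⁴, I_y ≈ 4.59 × 10⁷ mm⁴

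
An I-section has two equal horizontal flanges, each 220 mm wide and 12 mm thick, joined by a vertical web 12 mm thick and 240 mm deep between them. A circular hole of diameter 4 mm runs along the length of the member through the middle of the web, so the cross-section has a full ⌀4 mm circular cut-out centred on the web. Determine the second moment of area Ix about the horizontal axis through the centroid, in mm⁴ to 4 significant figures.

Treat the section as a set of non-overlapping primitives; coordinates are from the bounding-box lower-left.
Bottom flange: 220 × 12, A = 2 640 mm², y = 6 mm, Ī = 31 680 mm⁴.
Web: 12 × 240, A = 2 880 mm², y = 132 mm, Ī = 13 824 000 mm⁴.
Top flange: 220 × 12, A = 2 640 mm², y = 258 mm, Ī = 31 680 mm⁴.
Hole (subtracted): ⌀4, A = 12.5664 mm², y = 132 mm, Ī = 12.5664 mm⁴.
By symmetry the centroid is at mid-height, ȳ = 132 mm.
Transfer each piece to the horizontal axis through the centroid using Ī + A·d² with d = y − 132:
  bottom flange: d = -126 mm → contributes +41 944 320 mm⁴
  web: d = 0 mm → contributes +13 824 000 mm⁴
  top flange: d = 126 mm → contributes +41 944 320 mm⁴
  hole: d = 0 mm → contributes −12.5664 mm⁴
Total I = 97 712 627 mm⁴.

Ix ≈ 9.771 × 10⁷ mm⁴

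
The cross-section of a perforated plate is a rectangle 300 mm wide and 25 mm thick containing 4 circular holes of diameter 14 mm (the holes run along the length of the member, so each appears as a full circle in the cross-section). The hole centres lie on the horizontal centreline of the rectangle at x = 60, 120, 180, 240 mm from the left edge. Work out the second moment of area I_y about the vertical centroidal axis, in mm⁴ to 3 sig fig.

I_y ≈ 5.35 × 10⁷ mm⁴

Split into non-overlapping primitives; take the origin at the lower-left of the bounding box.
Plate: 300 × 25, A = 7 500 mm², x = 150 mm, Ī = 56 250 000 mm⁴.
Hole 1 (subtracted): ⌀14, A = 153.94 mm², x = 60 mm, Ī = 1885.7 mm⁴.
Hole 2 (subtracted): ⌀14, A = 153.94 mm², x = 120 mm, Ī = 1885.7 mm⁴.
Hole 3 (subtracted): ⌀14, A = 153.94 mm², x = 180 mm, Ī = 1885.7 mm⁴.
Hole 4 (subtracted): ⌀14, A = 153.94 mm², x = 240 mm, Ī = 1885.7 mm⁴.
By symmetry the centroid is at mid-width, x̄ = 150 mm.
Transfer each piece to the vertical centroidal axis using Ī + A·d² with d = x − 150:
  plate: d = 0 mm → contributes +56 250 000 mm⁴
  hole 1: d = -90 mm → contributes −1 248 784 mm⁴
  hole 2: d = -30 mm → contributes −140 430 mm⁴
  hole 3: d = 30 mm → contributes −140 430 mm⁴
  hole 4: d = 90 mm → contributes −1 248 784 mm⁴
Total I = 53 471 572 mm⁴.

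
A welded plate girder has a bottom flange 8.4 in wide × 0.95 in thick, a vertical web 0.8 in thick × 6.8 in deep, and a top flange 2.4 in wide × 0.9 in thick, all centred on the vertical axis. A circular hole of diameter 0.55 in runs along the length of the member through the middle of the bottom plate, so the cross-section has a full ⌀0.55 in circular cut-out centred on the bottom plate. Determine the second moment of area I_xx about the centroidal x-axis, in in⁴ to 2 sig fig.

I_xx ≈ 140 in⁴

Break the section into simple shapes (no overlaps), measuring from the bottom-left corner of the bounding box.
Bottom plate: 8.4 × 0.95, A = 7.98 in², y = 0.475 in, Ī = 0.6002 in⁴.
Web plate: 0.8 × 6.8, A = 5.44 in², y = 4.35 in, Ī = 20.96 in⁴.
Top plate: 2.4 × 0.9, A = 2.16 in², y = 8.2 in, Ī = 0.1458 in⁴.
Hole (subtracted): ⌀0.55, A = 0.2376 in², y = 0.475 in, Ī = 0.004492 in⁴.
Centroid: ȳ = ΣA·y / ΣA = 2.937 in.
Transfer each piece to the centroidal x-axis using Ī + A·d² with d = y − 2.937:
  bottom plate: d = -2.462 in → contributes +48.95 in⁴
  web plate: d = 1.413 in → contributes +31.83 in⁴
  top plate: d = 5.263 in → contributes +59.99 in⁴
  hole: d = -2.462 in → contributes −1.444 in⁴
Total I = 139.3 in⁴.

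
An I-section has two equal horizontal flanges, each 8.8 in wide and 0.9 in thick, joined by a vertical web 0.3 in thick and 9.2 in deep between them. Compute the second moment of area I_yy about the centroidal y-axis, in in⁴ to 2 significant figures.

I_yy ≈ 100 in⁴

Break the section into simple shapes (no overlaps), measuring from the bottom-left corner of the bounding box.
Bottom flange: 8.8 × 0.9, A = 7.92 in², x = 4.4 in, Ī = 51.11 in⁴.
Web: 0.3 × 9.2, A = 2.76 in², x = 4.4 in, Ī = 0.0207 in⁴.
Top flange: 8.8 × 0.9, A = 7.92 in², x = 4.4 in, Ī = 51.11 in⁴.
By symmetry the centroid is at mid-width, x̄ = 4.4 in.
All pieces are centred on the centroidal y-axis, so I = ΣĪ = 102.2 in⁴.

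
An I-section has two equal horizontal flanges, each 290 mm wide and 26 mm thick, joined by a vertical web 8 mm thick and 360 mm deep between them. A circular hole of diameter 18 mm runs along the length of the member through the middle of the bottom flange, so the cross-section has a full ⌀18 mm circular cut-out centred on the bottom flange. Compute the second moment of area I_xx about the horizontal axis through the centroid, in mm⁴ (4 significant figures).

I_xx ≈ 5.840 × 10⁸ mm⁴

Break the section into simple shapes (no overlaps), measuring from the bottom-left corner of the bounding box.
Bottom flange: 290 × 26, A = 7 540 mm², y = 13 mm, Ī = 424 753 mm⁴.
Web: 8 × 360, A = 2 880 mm², y = 206 mm, Ī = 31 104 000 mm⁴.
Top flange: 290 × 26, A = 7 540 mm², y = 399 mm, Ī = 424 753 mm⁴.
Hole (subtracted): ⌀18, A = 254.469 mm², y = 13 mm, Ī = 5 153 mm⁴.
Centroid: ȳ = ΣA·y / ΣA = 208.774 mm.
Transfer each piece to the horizontal axis through the centroid using Ī + A·d² with d = y − 208.774:
  bottom flange: d = -195.774 mm → contributes +289 413 357 mm⁴
  web: d = -2.77385 mm → contributes +31 126 159 mm⁴
  top flange: d = 190.226 mm → contributes +273 267 099 mm⁴
  hole: d = -195.774 mm → contributes −9 758 289 mm⁴
Total I = 584 048 327 mm⁴.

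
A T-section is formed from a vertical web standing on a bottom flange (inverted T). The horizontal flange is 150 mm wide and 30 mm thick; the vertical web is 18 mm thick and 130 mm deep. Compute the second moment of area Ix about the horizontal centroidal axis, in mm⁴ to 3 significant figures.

Ix ≈ 1.35 × 10⁷ mm⁴

Decompose the section into non-overlapping parts with the origin at the bottom-left of its bounding rectangle.
Flange: 150 × 30, A = 4 500 mm², y = 15 mm, Ī = 337 500 mm⁴.
Web: 18 × 130, A = 2 340 mm², y = 95 mm, Ī = 3 295 500 mm⁴.
Centroid: ȳ = ΣA·y / ΣA = 42.368 mm.
Transfer each piece to the horizontal centroidal axis using Ī + A·d² with d = y − 42.368:
  flange: d = -27.368 mm → contributes +3 708 137 mm⁴
  web: d = 52.632 mm → contributes +9 777 494 mm⁴
Total I = 13 485 632 mm⁴.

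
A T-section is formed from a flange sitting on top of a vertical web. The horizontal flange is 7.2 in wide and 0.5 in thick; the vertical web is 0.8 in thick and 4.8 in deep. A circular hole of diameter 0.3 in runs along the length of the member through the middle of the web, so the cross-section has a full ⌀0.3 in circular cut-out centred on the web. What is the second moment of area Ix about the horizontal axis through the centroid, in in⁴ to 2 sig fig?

Ix ≈ 20 in⁴

Break the section into simple shapes (no overlaps), measuring from the bottom-left corner of the bounding box.
Flange: 7.2 × 0.5, A = 3.6 in², y = 5.05 in, Ī = 0.075 in⁴.
Web: 0.8 × 4.8, A = 3.84 in², y = 2.4 in, Ī = 7.373 in⁴.
Hole (subtracted): ⌀0.3, A = 0.07069 in², y = 2.4 in, Ī = 0.0003976 in⁴.
Centroid: ȳ = ΣA·y / ΣA = 3.695 in.
Transfer each piece to the horizontal axis through the centroid using Ī + A·d² with d = y − 3.695:
  flange: d = 1.355 in → contributes +6.689 in⁴
  web: d = -1.295 in → contributes +13.81 in⁴
  hole: d = -1.295 in → contributes −0.1189 in⁴
Total I = 20.38 in⁴.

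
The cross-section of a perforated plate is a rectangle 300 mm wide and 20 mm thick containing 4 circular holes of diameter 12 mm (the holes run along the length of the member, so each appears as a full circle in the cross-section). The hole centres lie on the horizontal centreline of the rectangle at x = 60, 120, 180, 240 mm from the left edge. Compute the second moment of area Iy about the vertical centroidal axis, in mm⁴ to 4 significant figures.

Break the section into simple shapes (no overlaps), measuring from the bottom-left corner of the bounding box.
Plate: 300 × 20, A = 6 000 mm², x = 150 mm, Ī = 45 000 000 mm⁴.
Hole 1 (subtracted): ⌀12, A = 113.097 mm², x = 60 mm, Ī = 1017.88 mm⁴.
Hole 2 (subtracted): ⌀12, A = 113.097 mm², x = 120 mm, Ī = 1017.88 mm⁴.
Hole 3 (subtracted): ⌀12, A = 113.097 mm², x = 180 mm, Ī = 1017.88 mm⁴.
Hole 4 (subtracted): ⌀12, A = 113.097 mm², x = 240 mm, Ī = 1017.88 mm⁴.
By symmetry the centroid is at mid-width, x̄ = 150 mm.
Transfer each piece to the vertical centroidal axis using Ī + A·d² with d = x − 150:
  plate: d = 0 mm → contributes +45 000 000 mm⁴
  hole 1: d = -90 mm → contributes −917 106 mm⁴
  hole 2: d = -30 mm → contributes −102 805 mm⁴
  hole 3: d = 30 mm → contributes −102 805 mm⁴
  hole 4: d = 90 mm → contributes −917 106 mm⁴
Total I = 42 960 176 mm⁴.

Iy ≈ 4.296 × 10⁷ mm⁴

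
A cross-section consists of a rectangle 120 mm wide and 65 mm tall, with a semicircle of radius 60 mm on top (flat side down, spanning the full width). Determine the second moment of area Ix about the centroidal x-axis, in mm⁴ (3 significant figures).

Split into non-overlapping primitives; take the origin at the lower-left of the bounding box.
Rectangular body: 120 × 65, A = 7 800 mm², y = 32.5 mm, Ī = 2 746 250 mm⁴.
Semicircular cap: semicircle r = 60, A = 5654.9 mm², y = 90.465 mm, Ī = 1 422 450 mm⁴.
Centroid: ȳ = ΣA·y / ΣA = 56.862 mm.
Transfer each piece to the centroidal x-axis using Ī + A·d² with d = y − 56.862:
  rectangular body: d = -24.362 mm → contributes +7 375 484 mm⁴
  semicircular cap: d = 33.603 mm → contributes +7 807 751 mm⁴
Total I = 15 183 234 mm⁴.

Ix ≈ 1.52 × 10⁷ mm⁴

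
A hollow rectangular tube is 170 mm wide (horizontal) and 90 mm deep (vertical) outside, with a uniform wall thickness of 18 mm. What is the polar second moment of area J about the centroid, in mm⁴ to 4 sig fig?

Treat the section as a set of non-overlapping primitives; coordinates are from the bounding-box lower-left.
Outer rectangle: 170 × 90, A = 15 300 mm², y = 45 mm, Ī = 10 327 500 mm⁴.
Inner void (subtracted): 134 × 54, A = 7 236 mm², y = 45 mm, Ī = 1 758 348 mm⁴.
By symmetry the centroid is at mid-height, ȳ = 45 mm.
All pieces are centred on the centroidal x-axis, so I = ΣĪ (holes subtracted) = 8 569 152 mm⁴.
Repeating about the centroidal y-axis gives I_y = 26 020 032 mm⁴.
Polar second moment: J = I_x + I_y = 34 589 184 mm⁴.

J ≈ 3.459 × 10⁷ mm⁴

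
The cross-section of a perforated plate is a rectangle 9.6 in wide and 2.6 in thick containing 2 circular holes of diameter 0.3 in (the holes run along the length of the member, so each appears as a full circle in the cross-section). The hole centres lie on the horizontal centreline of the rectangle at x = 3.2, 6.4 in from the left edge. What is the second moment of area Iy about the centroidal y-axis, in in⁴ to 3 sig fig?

Break the section into simple shapes (no overlaps), measuring from the bottom-left corner of the bounding box.
Plate: 9.6 × 2.6, A = 24.96 in², x = 4.8 in, Ī = 191.69 in⁴.
Hole 1 (subtracted): ⌀0.3, A = 0.070686 in², x = 3.2 in, Ī = 0.00039761 in⁴.
Hole 2 (subtracted): ⌀0.3, A = 0.070686 in², x = 6.4 in, Ī = 0.00039761 in⁴.
By symmetry the centroid is at mid-width, x̄ = 4.8 in.
Transfer each piece to the centroidal y-axis using Ī + A·d² with d = x − 4.8:
  plate: d = 0 in → contributes +191.69 in⁴
  hole 1: d = -1.6 in → contributes −0.18135 in⁴
  hole 2: d = 1.6 in → contributes −0.18135 in⁴
Total I = 191.33 in⁴.

Iy ≈ 191 in⁴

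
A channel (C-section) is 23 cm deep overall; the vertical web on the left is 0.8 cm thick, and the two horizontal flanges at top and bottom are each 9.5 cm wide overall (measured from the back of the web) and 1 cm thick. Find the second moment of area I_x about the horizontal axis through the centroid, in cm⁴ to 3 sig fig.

I_x ≈ 2920 cm⁴

Split into non-overlapping primitives; take the origin at the lower-left of the bounding box.
Web: 0.8 × 23, A = 18.4 cm², y = 11.5 cm, Ī = 811.13 cm⁴.
Top flange (beyond web): 8.7 × 1, A = 8.7 cm², y = 22.5 cm, Ī = 0.725 cm⁴.
Bottom flange (beyond web): 8.7 × 1, A = 8.7 cm², y = 0.5 cm, Ī = 0.725 cm⁴.
By symmetry the centroid is at mid-height, ȳ = 11.5 cm.
Transfer each piece to the horizontal axis through the centroid using Ī + A·d² with d = y − 11.5:
  web: d = 0 cm → contributes +811.13 cm⁴
  top flange (beyond web): d = 11 cm → contributes +1053.4 cm⁴
  bottom flange (beyond web): d = -11 cm → contributes +1053.4 cm⁴
Total I = 2 918 cm⁴.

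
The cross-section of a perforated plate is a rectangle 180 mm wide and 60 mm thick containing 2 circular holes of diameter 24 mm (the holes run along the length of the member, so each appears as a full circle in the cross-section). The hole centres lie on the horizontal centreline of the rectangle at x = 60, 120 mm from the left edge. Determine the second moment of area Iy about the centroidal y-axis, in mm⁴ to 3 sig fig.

Iy ≈ 2.83 × 10⁷ mm⁴

Decompose the section into non-overlapping parts with the origin at the bottom-left of its bounding rectangle.
Plate: 180 × 60, A = 10 800 mm², x = 90 mm, Ī = 29 160 000 mm⁴.
Hole 1 (subtracted): ⌀24, A = 452.39 mm², x = 60 mm, Ī = 16 286 mm⁴.
Hole 2 (subtracted): ⌀24, A = 452.39 mm², x = 120 mm, Ī = 16 286 mm⁴.
By symmetry the centroid is at mid-width, x̄ = 90 mm.
Transfer each piece to the centroidal y-axis using Ī + A·d² with d = x − 90:
  plate: d = 0 mm → contributes +29 160 000 mm⁴
  hole 1: d = -30 mm → contributes −423 436 mm⁴
  hole 2: d = 30 mm → contributes −423 436 mm⁴
Total I = 28 313 127 mm⁴.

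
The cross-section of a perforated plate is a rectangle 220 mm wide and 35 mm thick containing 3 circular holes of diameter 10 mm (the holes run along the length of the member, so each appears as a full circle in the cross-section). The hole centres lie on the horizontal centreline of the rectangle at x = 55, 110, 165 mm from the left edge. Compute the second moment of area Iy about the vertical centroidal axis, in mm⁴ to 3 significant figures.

Treat the section as a set of non-overlapping primitives; coordinates are from the bounding-box lower-left.
Plate: 220 × 35, A = 7 700 mm², x = 110 mm, Ī = 31 056 667 mm⁴.
Hole 1 (subtracted): ⌀10, A = 78.54 mm², x = 55 mm, Ī = 490.87 mm⁴.
Hole 2 (subtracted): ⌀10, A = 78.54 mm², x = 110 mm, Ī = 490.87 mm⁴.
Hole 3 (subtracted): ⌀10, A = 78.54 mm², x = 165 mm, Ī = 490.87 mm⁴.
By symmetry the centroid is at mid-width, x̄ = 110 mm.
Transfer each piece to the vertical centroidal axis using Ī + A·d² with d = x − 110:
  plate: d = 0 mm → contributes +31 056 667 mm⁴
  hole 1: d = -55 mm → contributes −238 074 mm⁴
  hole 2: d = 0 mm → contributes −490.87 mm⁴
  hole 3: d = 55 mm → contributes −238 074 mm⁴
Total I = 30 580 028 mm⁴.

Iy ≈ 3.06 × 10⁷ mm⁴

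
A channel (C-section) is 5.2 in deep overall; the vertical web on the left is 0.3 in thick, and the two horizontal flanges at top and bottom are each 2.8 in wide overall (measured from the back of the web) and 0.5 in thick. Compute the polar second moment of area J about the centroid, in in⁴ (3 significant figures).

J ≈ 20.6 in⁴

Treat the section as a set of non-overlapping primitives; coordinates are from the bounding-box lower-left.
Web: 0.3 × 5.2, A = 1.56 in², y = 2.6 in, Ī = 3.5152 in⁴.
Top flange (beyond web): 2.5 × 0.5, A = 1.25 in², y = 4.95 in, Ī = 0.026042 in⁴.
Bottom flange (beyond web): 2.5 × 0.5, A = 1.25 in², y = 0.25 in, Ī = 0.026042 in⁴.
By symmetry the centroid is at mid-height, ȳ = 2.6 in.
Transfer each piece to the centroidal x-axis using Ī + A·d² with d = y − 2.6:
  web: d = 0 in → contributes +3.5152 in⁴
  top flange (beyond web): d = 2.35 in → contributes +6.9292 in⁴
  bottom flange (beyond web): d = -2.35 in → contributes +6.9292 in⁴
Total I = 17.374 in⁴.
For the y-axis: x̄ = 1.0121 in.
Repeating about the centroidal y-axis gives I_y = 3.1965 in⁴.
Polar second moment: J = I_x + I_y = 20.57 in⁴.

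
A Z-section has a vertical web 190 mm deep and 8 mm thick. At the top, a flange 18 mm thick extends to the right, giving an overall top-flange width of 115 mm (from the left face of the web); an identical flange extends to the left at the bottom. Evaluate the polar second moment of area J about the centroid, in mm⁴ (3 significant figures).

J ≈ 4.96 × 10⁷ mm⁴

Split into non-overlapping primitives; take the origin at the lower-left of the bounding box.
Web: 8 × 190, A = 1 520 mm², y = 95 mm, Ī = 4 572 667 mm⁴.
Top flange (beyond web): 107 × 18, A = 1 926 mm², y = 181 mm, Ī = 52 002 mm⁴.
Bottom flange (beyond web): 107 × 18, A = 1 926 mm², y = 9 mm, Ī = 52 002 mm⁴.
Centroid: ȳ = ΣA·y / ΣA = 95 mm.
Transfer each piece to the centroidal x-axis using Ī + A·d² with d = y − 95:
  web: d = 0 mm → contributes +4 572 667 mm⁴
  top flange (beyond web): d = 86 mm → contributes +14 296 698 mm⁴
  bottom flange (beyond web): d = -86 mm → contributes +14 296 698 mm⁴
Total I = 33 166 063 mm⁴.
For the y-axis: x̄ = 111 mm.
Repeating about the centroidal y-axis gives I_y = 16 418 911 mm⁴.
Polar second moment: J = I_x + I_y = 49 584 973 mm⁴.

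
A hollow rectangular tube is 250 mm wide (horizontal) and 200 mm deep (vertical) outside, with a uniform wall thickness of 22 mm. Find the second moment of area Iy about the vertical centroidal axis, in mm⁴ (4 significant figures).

Iy ≈ 1.468 × 10⁸ mm⁴

Treat the section as a set of non-overlapping primitives; coordinates are from the bounding-box lower-left.
Outer rectangle: 250 × 200, A = 50 000 mm², x = 125 mm, Ī = 260 416 667 mm⁴.
Inner void (subtracted): 206 × 156, A = 32 136 mm², x = 125 mm, Ī = 113 643 608 mm⁴.
By symmetry the centroid is at mid-width, x̄ = 125 mm.
All pieces are centred on the vertical centroidal axis, so I = ΣĪ (holes subtracted) = 146 773 059 mm⁴.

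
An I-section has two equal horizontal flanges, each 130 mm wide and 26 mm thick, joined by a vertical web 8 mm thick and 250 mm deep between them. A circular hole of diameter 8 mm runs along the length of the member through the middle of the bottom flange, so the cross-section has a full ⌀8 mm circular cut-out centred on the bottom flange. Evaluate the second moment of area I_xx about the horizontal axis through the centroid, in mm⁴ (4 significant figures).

Break the section into simple shapes (no overlaps), measuring from the bottom-left corner of the bounding box.
Bottom flange: 130 × 26, A = 3 380 mm², y = 13 mm, Ī = 190 407 mm⁴.
Web: 8 × 250, A = 2 000 mm², y = 151 mm, Ī = 10 416 667 mm⁴.
Top flange: 130 × 26, A = 3 380 mm², y = 289 mm, Ī = 190 407 mm⁴.
Hole (subtracted): ⌀8, A = 50.2655 mm², y = 13 mm, Ī = 201.062 mm⁴.
Centroid: ȳ = ΣA·y / ΣA = 151.796 mm.
Transfer each piece to the horizontal axis through the centroid using Ī + A·d² with d = y − 151.796:
  bottom flange: d = -138.796 mm → contributes +65 304 238 mm⁴
  web: d = -0.796423 mm → contributes +10 417 935 mm⁴
  top flange: d = 137.204 mm → contributes +63 818 303 mm⁴
  hole: d = -138.796 mm → contributes −968 538 mm⁴
Total I = 138 571 939 mm⁴.

I_xx ≈ 1.386 × 10⁸ mm⁴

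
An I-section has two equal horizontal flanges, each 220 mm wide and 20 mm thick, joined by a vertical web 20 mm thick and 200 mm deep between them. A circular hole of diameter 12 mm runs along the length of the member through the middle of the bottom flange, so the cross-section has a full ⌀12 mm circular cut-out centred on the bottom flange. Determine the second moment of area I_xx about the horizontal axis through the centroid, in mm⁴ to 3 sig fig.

Split into non-overlapping primitives; take the origin at the lower-left of the bounding box.
Bottom flange: 220 × 20, A = 4 400 mm², y = 10 mm, Ī = 146 667 mm⁴.
Web: 20 × 200, A = 4 000 mm², y = 120 mm, Ī = 13 333 333 mm⁴.
Top flange: 220 × 20, A = 4 400 mm², y = 230 mm, Ī = 146 667 mm⁴.
Hole (subtracted): ⌀12, A = 113.1 mm², y = 10 mm, Ī = 1017.9 mm⁴.
Centroid: ȳ = ΣA·y / ΣA = 120.98 mm.
Transfer each piece to the horizontal axis through the centroid using Ī + A·d² with d = y − 120.98:
  bottom flange: d = -110.98 mm → contributes +54 340 113 mm⁴
  web: d = -0.98059 mm → contributes +13 337 180 mm⁴
  top flange: d = 109.02 mm → contributes +52 441 682 mm⁴
  hole: d = -110.98 mm → contributes −1 394 003 mm⁴
Total I = 118 724 972 mm⁴.

I_xx ≈ 1.19 × 10⁸ mm⁴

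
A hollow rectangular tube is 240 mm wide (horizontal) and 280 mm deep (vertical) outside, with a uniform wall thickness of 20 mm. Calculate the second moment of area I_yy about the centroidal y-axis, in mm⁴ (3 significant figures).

Decompose the section into non-overlapping parts with the origin at the bottom-left of its bounding rectangle.
Outer rectangle: 240 × 280, A = 67 200 mm², x = 120 mm, Ī = 322 560 000 mm⁴.
Inner void (subtracted): 200 × 240, A = 48 000 mm², x = 120 mm, Ī = 160 000 000 mm⁴.
By symmetry the centroid is at mid-width, x̄ = 120 mm.
All pieces are centred on the centroidal y-axis, so I = ΣĪ (holes subtracted) = 162 560 000 mm⁴.

I_yy ≈ 1.63 × 10⁸ mm⁴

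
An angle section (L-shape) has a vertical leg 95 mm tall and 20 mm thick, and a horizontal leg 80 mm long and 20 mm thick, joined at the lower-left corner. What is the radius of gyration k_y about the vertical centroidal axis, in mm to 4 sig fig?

Break the section into simple shapes (no overlaps), measuring from the bottom-left corner of the bounding box.
Vertical leg: 20 × 95, A = 1 900 mm², x = 10 mm, Ī = 63333.3 mm⁴.
Horizontal leg (remainder): 60 × 20, A = 1 200 mm², x = 50 mm, Ī = 360 000 mm⁴.
Centroid: x̄ = ΣA·x / ΣA = 25.4839 mm.
Transfer each piece to the vertical centroidal axis using Ī + A·d² with d = x − 25.4839:
  vertical leg: d = -15.4839 mm → contributes +518 859 mm⁴
  horizontal leg (remainder): d = 24.5161 mm → contributes +1 081 249 mm⁴
Total I = 1 600 108 mm⁴.
Radius of gyration: k = √(I/A) = √(1 600 108 / 3 100) = 22.7192 mm.

k_y ≈ 22.72 mm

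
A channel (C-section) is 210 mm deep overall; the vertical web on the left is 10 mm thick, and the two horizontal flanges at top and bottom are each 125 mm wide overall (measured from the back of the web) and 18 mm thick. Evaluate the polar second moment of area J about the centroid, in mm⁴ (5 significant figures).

J ≈ 5.6006 × 10⁷ mm⁴

Decompose the section into non-overlapping parts with the origin at the bottom-left of its bounding rectangle.
Web: 10 × 210, A = 2 100 mm², y = 105 mm, Ī = 7 717 500 mm⁴.
Top flange (beyond web): 115 × 18, A = 2 070 mm², y = 201 mm, Ī = 55 890 mm⁴.
Bottom flange (beyond web): 115 × 18, A = 2 070 mm², y = 9 mm, Ī = 55 890 mm⁴.
By symmetry the centroid is at mid-height, ȳ = 105 mm.
Transfer each piece to the centroidal x-axis using Ī + A·d² with d = y − 105:
  web: d = 0 mm → contributes +7 717 500 mm⁴
  top flange (beyond web): d = 96 mm → contributes +19 133 010 mm⁴
  bottom flange (beyond web): d = -96 mm → contributes +19 133 010 mm⁴
Total I = 45 983 520 mm⁴.
For the y-axis: x̄ = 46.46635 mm.
Repeating about the centroidal y-axis gives I_y = 10 022 583 mm⁴.
Polar second moment: J = I_x + I_y = 56 006 103 mm⁴.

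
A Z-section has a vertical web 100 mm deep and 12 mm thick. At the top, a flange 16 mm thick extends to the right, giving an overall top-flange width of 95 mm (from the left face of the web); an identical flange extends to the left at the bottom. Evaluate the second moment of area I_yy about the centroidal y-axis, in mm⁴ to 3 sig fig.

I_yy ≈ 7.53 × 10⁶ mm⁴

Treat the section as a set of non-overlapping primitives; coordinates are from the bounding-box lower-left.
Web: 12 × 100, A = 1 200 mm², x = 89 mm, Ī = 14 400 mm⁴.
Top flange (beyond web): 83 × 16, A = 1 328 mm², x = 136.5 mm, Ī = 762 383 mm⁴.
Bottom flange (beyond web): 83 × 16, A = 1 328 mm², x = 41.5 mm, Ī = 762 383 mm⁴.
Centroid: x̄ = ΣA·x / ΣA = 89 mm.
Transfer each piece to the centroidal y-axis using Ī + A·d² with d = x − 89:
  web: d = 0 mm → contributes +14 400 mm⁴
  top flange (beyond web): d = 47.5 mm → contributes +3 758 683 mm⁴
  bottom flange (beyond web): d = -47.5 mm → contributes +3 758 683 mm⁴
Total I = 7 531 765 mm⁴.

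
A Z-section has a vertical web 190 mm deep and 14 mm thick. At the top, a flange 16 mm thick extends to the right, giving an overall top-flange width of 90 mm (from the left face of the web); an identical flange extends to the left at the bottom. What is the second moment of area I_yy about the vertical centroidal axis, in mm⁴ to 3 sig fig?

Treat the section as a set of non-overlapping primitives; coordinates are from the bounding-box lower-left.
Web: 14 × 190, A = 2 660 mm², x = 83 mm, Ī = 43 447 mm⁴.
Top flange (beyond web): 76 × 16, A = 1 216 mm², x = 128 mm, Ī = 585 301 mm⁴.
Bottom flange (beyond web): 76 × 16, A = 1 216 mm², x = 38 mm, Ī = 585 301 mm⁴.
Centroid: x̄ = ΣA·x / ΣA = 83 mm.
Transfer each piece to the vertical centroidal axis using Ī + A·d² with d = x − 83:
  web: d = 0 mm → contributes +43 447 mm⁴
  top flange (beyond web): d = 45 mm → contributes +3 047 701 mm⁴
  bottom flange (beyond web): d = -45 mm → contributes +3 047 701 mm⁴
Total I = 6 138 849 mm⁴.

I_yy ≈ 6.14 × 10⁶ mm⁴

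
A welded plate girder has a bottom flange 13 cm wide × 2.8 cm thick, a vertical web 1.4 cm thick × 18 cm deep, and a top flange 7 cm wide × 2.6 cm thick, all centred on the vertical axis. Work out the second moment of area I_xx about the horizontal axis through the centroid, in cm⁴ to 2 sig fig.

Break the section into simple shapes (no overlaps), measuring from the bottom-left corner of the bounding box.
Bottom plate: 13 × 2.8, A = 36.4 cm², y = 1.4 cm, Ī = 23.78 cm⁴.
Web plate: 1.4 × 18, A = 25.2 cm², y = 11.8 cm, Ī = 680.4 cm⁴.
Top plate: 7 × 2.6, A = 18.2 cm², y = 22.1 cm, Ī = 10.25 cm⁴.
Centroid: ȳ = ΣA·y / ΣA = 9.405 cm.
Transfer each piece to the horizontal axis through the centroid using Ī + A·d² with d = y − 9.405:
  bottom plate: d = -8.005 cm → contributes +2 356 cm⁴
  web plate: d = 2.395 cm → contributes +824.9 cm⁴
  top plate: d = 12.69 cm → contributes +2 943 cm⁴
Total I = 6 125 cm⁴.

I_xx ≈ 6100 cm⁴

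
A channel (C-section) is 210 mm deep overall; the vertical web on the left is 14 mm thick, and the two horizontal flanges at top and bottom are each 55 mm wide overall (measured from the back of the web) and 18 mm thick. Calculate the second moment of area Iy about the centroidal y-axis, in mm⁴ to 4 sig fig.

Break the section into simple shapes (no overlaps), measuring from the bottom-left corner of the bounding box.
Web: 14 × 210, A = 2 940 mm², x = 7 mm, Ī = 48 020 mm⁴.
Top flange (beyond web): 41 × 18, A = 738 mm², x = 34.5 mm, Ī = 103 382 mm⁴.
Bottom flange (beyond web): 41 × 18, A = 738 mm², x = 34.5 mm, Ī = 103 382 mm⁴.
Centroid: x̄ = ΣA·x / ΣA = 16.1916 mm.
Transfer each piece to the centroidal y-axis using Ī + A·d² with d = x − 16.1916:
  web: d = -9.19158 mm → contributes +296 406 mm⁴
  top flange (beyond web): d = 18.3084 mm → contributes +350 758 mm⁴
  bottom flange (beyond web): d = 18.3084 mm → contributes +350 758 mm⁴
Total I = 997 922 mm⁴.

Iy ≈ 9.979 × 10⁵ mm⁴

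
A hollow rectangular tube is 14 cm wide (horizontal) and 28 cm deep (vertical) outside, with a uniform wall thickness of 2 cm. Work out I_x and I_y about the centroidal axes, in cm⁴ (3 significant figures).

I_x ≈ 1.41 × 10⁴ cm⁴, I_y ≈ 4400 cm⁴

Break the section into simple shapes (no overlaps), measuring from the bottom-left corner of the bounding box.
Outer rectangle: 14 × 28, A = 392 cm², y = 14 cm, Ī = 25 611 cm⁴.
Inner void (subtracted): 10 × 24, A = 240 cm², y = 14 cm, Ī = 11 520 cm⁴.
By symmetry the centroid is at mid-height, ȳ = 14 cm.
All pieces are centred on the centroidal x-axis, so I = ΣĪ (holes subtracted) = 14 091 cm⁴.
Repeating about the centroidal y-axis gives I_y = 4402.7 cm⁴.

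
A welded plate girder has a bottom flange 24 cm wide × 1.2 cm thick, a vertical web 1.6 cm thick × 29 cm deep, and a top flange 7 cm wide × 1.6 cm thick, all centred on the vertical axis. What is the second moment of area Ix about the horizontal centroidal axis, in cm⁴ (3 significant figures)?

Ix ≈ 1.16 × 10⁴ cm⁴

Treat the section as a set of non-overlapping primitives; coordinates are from the bounding-box lower-left.
Bottom plate: 24 × 1.2, A = 28.8 cm², y = 0.6 cm, Ī = 3.456 cm⁴.
Web plate: 1.6 × 29, A = 46.4 cm², y = 15.7 cm, Ī = 3251.9 cm⁴.
Top plate: 7 × 1.6, A = 11.2 cm², y = 31 cm, Ī = 2.3893 cm⁴.
Centroid: ȳ = ΣA·y / ΣA = 12.65 cm.
Transfer each piece to the horizontal centroidal axis using Ī + A·d² with d = y − 12.65:
  bottom plate: d = -12.05 cm → contributes +4185.3 cm⁴
  web plate: d = 3.05 cm → contributes +3683.5 cm⁴
  top plate: d = 18.35 cm → contributes +3773.7 cm⁴
Total I = 11 642 cm⁴.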